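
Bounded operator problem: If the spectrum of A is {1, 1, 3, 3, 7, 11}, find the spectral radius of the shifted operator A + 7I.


Spectrum of A + 7I = {8, 8, 10, 10, 14, 18}
Spectral radius = max |lambda| over the shifted spectrum
= max(8, 8, 10, 10, 14, 18) = 18

18


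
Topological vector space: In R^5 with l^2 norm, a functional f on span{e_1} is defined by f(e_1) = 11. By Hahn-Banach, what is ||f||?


The norm of f is given by ||f|| = sup_{||x||=1} |f(x)|.
On span{e_1}, ||e_1|| = 1, so ||f|| = |f(e_1)| / ||e_1||
= |11| / 1 = 11.0000

11.0000


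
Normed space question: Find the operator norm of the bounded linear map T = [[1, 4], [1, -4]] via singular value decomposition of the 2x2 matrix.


A^T A = [[2, 0], [0, 32]]
trace(A^T A) = 34, det(A^T A) = 64
discriminant = 34^2 - 4*64 = 900
Largest eigenvalue of A^T A = (trace + sqrt(disc))/2 = 32.0000
||T|| = sqrt(32.0000) = 5.6569

5.6569


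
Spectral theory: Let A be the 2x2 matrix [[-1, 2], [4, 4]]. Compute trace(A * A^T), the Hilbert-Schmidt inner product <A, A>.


trace(A * A^T) = sum of squares of all entries
= (-1)^2 + 2^2 + 4^2 + 4^2
= 1 + 4 + 16 + 16
= 37

37


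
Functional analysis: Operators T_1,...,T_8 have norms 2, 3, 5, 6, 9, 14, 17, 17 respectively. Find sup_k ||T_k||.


By the Uniform Boundedness Principle, the supremum of norms is finite.
sup_k ||T_k|| = max(2, 3, 5, 6, 9, 14, 17, 17) = 17

17


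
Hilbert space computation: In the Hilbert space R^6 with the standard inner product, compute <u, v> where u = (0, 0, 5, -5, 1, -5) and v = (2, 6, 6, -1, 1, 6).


Computing the standard inner product <u, v> = sum u_i * v_i
= 0*2 + 0*6 + 5*6 + -5*-1 + 1*1 + -5*6
= 0 + 0 + 30 + 5 + 1 + -30
= 6

6


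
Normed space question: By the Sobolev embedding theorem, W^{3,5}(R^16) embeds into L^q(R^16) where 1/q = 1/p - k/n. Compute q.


Using the Sobolev embedding formula: 1/q = 1/p - k/n
1/q = 1/5 - 3/16 = 1/80
q = 1/(1/80) = 80

80.0000


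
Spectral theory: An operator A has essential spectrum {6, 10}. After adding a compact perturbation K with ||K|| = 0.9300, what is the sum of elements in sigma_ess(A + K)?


By Weyl's theorem, the essential spectrum is invariant under compact perturbations.
sigma_ess(A + K) = sigma_ess(A) = {6, 10}
Sum = 6 + 10 = 16

16


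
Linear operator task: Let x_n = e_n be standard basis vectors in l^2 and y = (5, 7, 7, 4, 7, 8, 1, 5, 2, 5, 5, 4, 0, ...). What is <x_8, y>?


x_8 = e_8 is the standard basis vector with 1 in position 8.
<x_8, y> = y_8 = 5
As n -> infinity, <x_n, y> -> 0, confirming weak convergence of (x_n) to 0.

5


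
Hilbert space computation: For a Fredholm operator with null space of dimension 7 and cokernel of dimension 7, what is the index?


The Fredholm index is defined as ind(T) = dim(ker T) - dim(coker T)
= 7 - 7
= 0

0


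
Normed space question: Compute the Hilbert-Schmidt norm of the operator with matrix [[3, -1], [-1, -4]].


The Hilbert-Schmidt norm is sqrt(sum of squares of all entries).
Sum of squares = 3^2 + (-1)^2 + (-1)^2 + (-4)^2
= 9 + 1 + 1 + 16 = 27
||T||_HS = sqrt(27) = 5.1962

5.1962


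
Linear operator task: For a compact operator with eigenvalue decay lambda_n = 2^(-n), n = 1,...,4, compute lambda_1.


The eigenvalue formula gives lambda_1 = 1/2^1
= 1/2
= 0.5000

0.5000


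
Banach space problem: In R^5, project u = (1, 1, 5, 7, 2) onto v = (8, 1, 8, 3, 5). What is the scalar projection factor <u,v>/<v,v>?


Computing <u,v> = 1*8 + 1*1 + 5*8 + 7*3 + 2*5 = 80
Computing <v,v> = 8^2 + 1^2 + 8^2 + 3^2 + 5^2 = 163
Projection coefficient = 80/163 = 0.4908

0.4908


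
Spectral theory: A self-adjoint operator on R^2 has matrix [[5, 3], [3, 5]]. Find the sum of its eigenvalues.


For a self-adjoint (symmetric) matrix, the eigenvalues are real.
The sum of eigenvalues equals the trace of the matrix.
trace = 5 + 5 = 10

10


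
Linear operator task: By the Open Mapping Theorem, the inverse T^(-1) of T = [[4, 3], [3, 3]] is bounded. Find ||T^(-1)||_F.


det(T) = 4*3 - 3*3 = 3
T^(-1) = (1/3) * [[3, -3], [-3, 4]] = [[1.0000, -1.0000], [-1.0000, 1.3333]]
||T^(-1)||_F^2 = 1.0000^2 + (-1.0000)^2 + (-1.0000)^2 + 1.3333^2 = 4.7778
||T^(-1)||_F = sqrt(4.7778) = 2.1858

2.1858


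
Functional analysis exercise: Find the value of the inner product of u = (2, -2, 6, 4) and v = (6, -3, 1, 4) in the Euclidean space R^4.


Computing the standard inner product <u, v> = sum u_i * v_i
= 2*6 + -2*-3 + 6*1 + 4*4
= 12 + 6 + 6 + 16
= 40

40


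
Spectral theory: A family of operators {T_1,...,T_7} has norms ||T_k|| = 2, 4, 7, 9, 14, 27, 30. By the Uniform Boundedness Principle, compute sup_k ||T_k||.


By the Uniform Boundedness Principle, the supremum of norms is finite.
sup_k ||T_k|| = max(2, 4, 7, 9, 14, 27, 30) = 30

30


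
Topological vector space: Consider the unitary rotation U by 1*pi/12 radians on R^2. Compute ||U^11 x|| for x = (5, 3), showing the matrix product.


U is a rotation by theta = 1*pi/12
U^11 = rotation by 11*theta = 11*pi/12
cos(11*pi/12) = -0.9659, sin(11*pi/12) = 0.2588
U^11 x = (-0.9659 * 5 - 0.2588 * 3, 0.2588 * 5 + -0.9659 * 3)
= (-5.6061, -1.6037)
||U^11 x|| = sqrt((-5.6061)^2 + (-1.6037)^2) = sqrt(34.0000) = 5.8310

5.8310


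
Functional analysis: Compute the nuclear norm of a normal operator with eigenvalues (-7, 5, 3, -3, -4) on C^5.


For a normal operator, singular values equal |eigenvalues|.
Trace norm = sum |lambda_i| = 7 + 5 + 3 + 3 + 4
= 22

22


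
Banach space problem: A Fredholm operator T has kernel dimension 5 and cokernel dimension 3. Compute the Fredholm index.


The Fredholm index is defined as ind(T) = dim(ker T) - dim(coker T)
= 5 - 3
= 2

2


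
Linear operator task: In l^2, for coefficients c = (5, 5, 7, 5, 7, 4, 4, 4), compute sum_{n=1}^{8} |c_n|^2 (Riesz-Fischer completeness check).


sum |c_n|^2 = 5^2 + 5^2 + 7^2 + 5^2 + 7^2 + 4^2 + 4^2 + 4^2
= 25 + 25 + 49 + 25 + 49 + 16 + 16 + 16
= 221

221


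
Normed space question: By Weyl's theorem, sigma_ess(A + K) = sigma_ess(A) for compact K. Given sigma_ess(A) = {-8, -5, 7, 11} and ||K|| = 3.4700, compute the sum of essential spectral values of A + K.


By Weyl's theorem, the essential spectrum is invariant under compact perturbations.
sigma_ess(A + K) = sigma_ess(A) = {-8, -5, 7, 11}
Sum = -8 + -5 + 7 + 11 = 5

5


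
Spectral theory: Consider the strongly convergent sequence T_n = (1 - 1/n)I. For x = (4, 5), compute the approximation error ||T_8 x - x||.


T_8 x - x = (1 - 1/8)x - x = -x/8
||x|| = sqrt(41) = 6.4031
||T_8 x - x|| = ||x||/8 = 6.4031/8 = 0.8004

0.8004


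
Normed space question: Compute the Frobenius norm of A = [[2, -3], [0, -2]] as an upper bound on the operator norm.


||A||_F^2 = sum a_ij^2
= 2^2 + (-3)^2 + 0^2 + (-2)^2
= 4 + 9 + 0 + 4 = 17
||A||_F = sqrt(17) = 4.1231

4.1231


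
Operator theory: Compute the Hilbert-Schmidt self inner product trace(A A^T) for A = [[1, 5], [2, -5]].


trace(A * A^T) = sum of squares of all entries
= 1^2 + 5^2 + 2^2 + (-5)^2
= 1 + 25 + 4 + 25
= 55

55


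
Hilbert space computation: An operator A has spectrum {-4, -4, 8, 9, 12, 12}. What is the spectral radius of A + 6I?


Spectrum of A + 6I = {2, 2, 14, 15, 18, 18}
Spectral radius = max |lambda| over the shifted spectrum
= max(2, 2, 14, 15, 18, 18) = 18

18


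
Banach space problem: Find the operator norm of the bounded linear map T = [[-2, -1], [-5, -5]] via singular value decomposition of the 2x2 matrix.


A^T A = [[29, 27], [27, 26]]
trace(A^T A) = 55, det(A^T A) = 25
discriminant = 55^2 - 4*25 = 2925
Largest eigenvalue of A^T A = (trace + sqrt(disc))/2 = 54.5416
||T|| = sqrt(54.5416) = 7.3852

7.3852


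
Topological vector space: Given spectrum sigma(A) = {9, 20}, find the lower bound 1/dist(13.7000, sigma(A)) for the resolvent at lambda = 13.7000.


dist(13.7000, {9, 20}) = min(|13.7000 - 9|, |13.7000 - 20|)
= min(4.7000, 6.3000) = 4.7000
Resolvent bound = 1/4.7000 = 0.2128

0.2128


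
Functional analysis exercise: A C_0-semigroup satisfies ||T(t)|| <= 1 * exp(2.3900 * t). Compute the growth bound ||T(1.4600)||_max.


||T(1.4600)|| <= 1 * exp(2.3900 * 1.4600)
= 1 * exp(3.4894)
= 1 * 32.7663
= 32.7663

32.7663


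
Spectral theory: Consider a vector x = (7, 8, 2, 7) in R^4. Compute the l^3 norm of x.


The l^3 norm = (sum |x_i|^3)^(1/3)
Sum of 3th powers = 343 + 512 + 8 + 343 = 1206
||x||_3 = (1206)^(1/3) = 10.6443

10.6443


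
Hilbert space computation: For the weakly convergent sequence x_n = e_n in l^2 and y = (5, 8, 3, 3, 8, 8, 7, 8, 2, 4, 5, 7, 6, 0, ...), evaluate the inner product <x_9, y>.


x_9 = e_9 is the standard basis vector with 1 in position 9.
<x_9, y> = y_9 = 2
As n -> infinity, <x_n, y> -> 0, confirming weak convergence of (x_n) to 0.

2


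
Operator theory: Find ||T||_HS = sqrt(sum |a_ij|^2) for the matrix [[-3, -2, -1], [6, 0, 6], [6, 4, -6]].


The Hilbert-Schmidt norm is sqrt(sum of squares of all entries).
Sum of squares = (-3)^2 + (-2)^2 + (-1)^2 + 6^2 + 0^2 + 6^2 + 6^2 + 4^2 + (-6)^2
= 9 + 4 + 1 + 36 + 0 + 36 + 36 + 16 + 36 = 174
||T||_HS = sqrt(174) = 13.1909

13.1909


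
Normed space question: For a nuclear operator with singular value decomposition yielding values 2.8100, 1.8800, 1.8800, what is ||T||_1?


The nuclear norm is the sum of all singular values.
||T||_1 = 2.8100 + 1.8800 + 1.8800
= 6.5700

6.5700


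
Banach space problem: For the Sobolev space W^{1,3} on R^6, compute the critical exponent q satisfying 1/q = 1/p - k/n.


Using the Sobolev embedding formula: 1/q = 1/p - k/n
1/q = 1/3 - 1/6 = 1/6
q = 1/(1/6) = 6

6.0000


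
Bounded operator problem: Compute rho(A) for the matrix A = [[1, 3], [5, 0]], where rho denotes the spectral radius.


For a 2x2 matrix, eigenvalues satisfy lambda^2 - (trace)*lambda + det = 0
trace = 1 + 0 = 1
det = 1*0 - 3*5 = -15
discriminant = 1^2 - 4*(-15) = 61
spectral radius = max |eigenvalue| = 4.4051

4.4051


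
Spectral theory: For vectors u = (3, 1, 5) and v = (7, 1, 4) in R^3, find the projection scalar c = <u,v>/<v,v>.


Computing <u,v> = 3*7 + 1*1 + 5*4 = 42
Computing <v,v> = 7^2 + 1^2 + 4^2 = 66
Projection coefficient = 42/66 = 0.6364

0.6364


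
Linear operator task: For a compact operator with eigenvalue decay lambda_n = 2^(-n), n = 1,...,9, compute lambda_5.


The eigenvalue formula gives lambda_5 = 1/2^5
= 1/32
= 0.0312

0.0312


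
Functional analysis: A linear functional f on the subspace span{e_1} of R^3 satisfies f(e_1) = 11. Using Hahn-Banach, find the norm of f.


The norm of f is given by ||f|| = sup_{||x||=1} |f(x)|.
On span{e_1}, ||e_1|| = 1, so ||f|| = |f(e_1)| / ||e_1||
= |11| / 1 = 11.0000

11.0000


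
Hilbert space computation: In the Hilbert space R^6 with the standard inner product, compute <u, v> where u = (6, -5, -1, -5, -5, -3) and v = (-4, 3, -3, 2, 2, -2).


Computing the standard inner product <u, v> = sum u_i * v_i
= 6*-4 + -5*3 + -1*-3 + -5*2 + -5*2 + -3*-2
= -24 + -15 + 3 + -10 + -10 + 6
= -50

-50


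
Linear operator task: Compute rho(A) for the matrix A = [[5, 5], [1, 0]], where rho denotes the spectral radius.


For a 2x2 matrix, eigenvalues satisfy lambda^2 - (trace)*lambda + det = 0
trace = 5 + 0 = 5
det = 5*0 - 5*1 = -5
discriminant = 5^2 - 4*(-5) = 45
spectral radius = max |eigenvalue| = 5.8541

5.8541


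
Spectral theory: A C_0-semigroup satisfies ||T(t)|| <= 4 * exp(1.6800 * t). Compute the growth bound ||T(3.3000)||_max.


||T(3.3000)|| <= 4 * exp(1.6800 * 3.3000)
= 4 * exp(5.5440)
= 4 * 255.6988
= 1022.7950

1022.7950


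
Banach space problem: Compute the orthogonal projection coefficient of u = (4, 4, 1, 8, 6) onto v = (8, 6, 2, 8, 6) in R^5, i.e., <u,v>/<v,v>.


Computing <u,v> = 4*8 + 4*6 + 1*2 + 8*8 + 6*6 = 158
Computing <v,v> = 8^2 + 6^2 + 2^2 + 8^2 + 6^2 = 204
Projection coefficient = 158/204 = 0.7745

0.7745


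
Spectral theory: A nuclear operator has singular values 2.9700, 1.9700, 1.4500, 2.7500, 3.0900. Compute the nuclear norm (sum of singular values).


The nuclear norm is the sum of all singular values.
||T||_1 = 2.9700 + 1.9700 + 1.4500 + 2.7500 + 3.0900
= 12.2300

12.2300


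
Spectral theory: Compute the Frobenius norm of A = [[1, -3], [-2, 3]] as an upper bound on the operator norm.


||A||_F^2 = sum a_ij^2
= 1^2 + (-3)^2 + (-2)^2 + 3^2
= 1 + 9 + 4 + 9 = 23
||A||_F = sqrt(23) = 4.7958

4.7958


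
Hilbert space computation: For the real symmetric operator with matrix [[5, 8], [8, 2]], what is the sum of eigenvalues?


For a self-adjoint (symmetric) matrix, the eigenvalues are real.
The sum of eigenvalues equals the trace of the matrix.
trace = 5 + 2 = 7

7


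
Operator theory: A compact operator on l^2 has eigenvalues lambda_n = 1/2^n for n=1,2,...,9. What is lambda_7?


The eigenvalue formula gives lambda_7 = 1/2^7
= 1/128
= 0.0078

0.0078


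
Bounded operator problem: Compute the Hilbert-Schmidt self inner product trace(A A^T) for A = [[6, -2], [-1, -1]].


trace(A * A^T) = sum of squares of all entries
= 6^2 + (-2)^2 + (-1)^2 + (-1)^2
= 36 + 4 + 1 + 1
= 42

42


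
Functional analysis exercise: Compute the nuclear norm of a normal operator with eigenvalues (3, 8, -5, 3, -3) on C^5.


For a normal operator, singular values equal |eigenvalues|.
Trace norm = sum |lambda_i| = 3 + 8 + 5 + 3 + 3
= 22

22


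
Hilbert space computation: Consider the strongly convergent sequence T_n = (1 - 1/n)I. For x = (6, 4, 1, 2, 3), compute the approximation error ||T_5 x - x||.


T_5 x - x = (1 - 1/5)x - x = -x/5
||x|| = sqrt(66) = 8.1240
||T_5 x - x|| = ||x||/5 = 8.1240/5 = 1.6248

1.6248


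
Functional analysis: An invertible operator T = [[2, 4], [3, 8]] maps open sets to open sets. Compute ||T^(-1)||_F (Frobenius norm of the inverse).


det(T) = 2*8 - 4*3 = 4
T^(-1) = (1/4) * [[8, -4], [-3, 2]] = [[2.0000, -1.0000], [-0.7500, 0.5000]]
||T^(-1)||_F^2 = 2.0000^2 + (-1.0000)^2 + (-0.7500)^2 + 0.5000^2 = 5.8125
||T^(-1)||_F = sqrt(5.8125) = 2.4109

2.4109


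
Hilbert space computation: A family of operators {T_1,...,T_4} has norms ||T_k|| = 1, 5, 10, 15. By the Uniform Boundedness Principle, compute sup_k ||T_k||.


By the Uniform Boundedness Principle, the supremum of norms is finite.
sup_k ||T_k|| = max(1, 5, 10, 15) = 15

15


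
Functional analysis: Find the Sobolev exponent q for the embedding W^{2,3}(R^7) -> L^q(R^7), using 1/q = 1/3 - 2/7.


Using the Sobolev embedding formula: 1/q = 1/p - k/n
1/q = 1/3 - 2/7 = 1/21
q = 1/(1/21) = 21

21.0000


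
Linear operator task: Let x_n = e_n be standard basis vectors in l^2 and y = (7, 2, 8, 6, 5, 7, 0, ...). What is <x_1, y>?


x_1 = e_1 is the standard basis vector with 1 in position 1.
<x_1, y> = y_1 = 7
As n -> infinity, <x_n, y> -> 0, confirming weak convergence of (x_n) to 0.

7


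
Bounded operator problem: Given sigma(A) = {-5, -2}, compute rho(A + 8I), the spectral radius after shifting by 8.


Spectrum of A + 8I = {3, 6}
Spectral radius = max |lambda| over the shifted spectrum
= max(3, 6) = 6

6


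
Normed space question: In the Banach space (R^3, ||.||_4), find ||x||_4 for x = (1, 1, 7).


The l^4 norm = (sum |x_i|^4)^(1/4)
Sum of 4th powers = 1 + 1 + 2401 = 2403
||x||_4 = (2403)^(1/4) = 7.0015

7.0015


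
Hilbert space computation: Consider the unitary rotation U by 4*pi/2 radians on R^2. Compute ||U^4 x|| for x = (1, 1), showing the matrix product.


U is a rotation by theta = 4*pi/2
U^4 = rotation by 4*theta = 16*pi/2 = 0*pi/2 (mod 2*pi)
cos(0*pi/2) = 1.0000, sin(0*pi/2) = 0.0000
U^4 x = (1.0000 * 1 - 0.0000 * 1, 0.0000 * 1 + 1.0000 * 1)
= (1.0000, 1.0000)
||U^4 x|| = sqrt(1.0000^2 + 1.0000^2) = sqrt(2.0000) = 1.4142

1.4142


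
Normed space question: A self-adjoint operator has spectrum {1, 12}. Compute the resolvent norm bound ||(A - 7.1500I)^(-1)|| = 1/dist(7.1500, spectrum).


dist(7.1500, {1, 12}) = min(|7.1500 - 1|, |7.1500 - 12|)
= min(6.1500, 4.8500) = 4.8500
Resolvent bound = 1/4.8500 = 0.2062

0.2062


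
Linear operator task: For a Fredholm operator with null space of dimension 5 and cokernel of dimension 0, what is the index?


The Fredholm index is defined as ind(T) = dim(ker T) - dim(coker T)
= 5 - 0
= 5

5


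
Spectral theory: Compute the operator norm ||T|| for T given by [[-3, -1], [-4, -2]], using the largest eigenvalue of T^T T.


A^T A = [[25, 11], [11, 5]]
trace(A^T A) = 30, det(A^T A) = 4
discriminant = 30^2 - 4*4 = 884
Largest eigenvalue of A^T A = (trace + sqrt(disc))/2 = 29.8661
||T|| = sqrt(29.8661) = 5.4650

5.4650


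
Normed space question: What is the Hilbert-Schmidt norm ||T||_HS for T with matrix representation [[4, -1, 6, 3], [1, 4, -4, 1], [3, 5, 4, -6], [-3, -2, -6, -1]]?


The Hilbert-Schmidt norm is sqrt(sum of squares of all entries).
Sum of squares = 4^2 + (-1)^2 + 6^2 + 3^2 + 1^2 + 4^2 + (-4)^2 + 1^2 + 3^2 + 5^2 + 4^2 + (-6)^2 + (-3)^2 + (-2)^2 + (-6)^2 + (-1)^2
= 16 + 1 + 36 + 9 + 1 + 16 + 16 + 1 + 9 + 25 + 16 + 36 + 9 + 4 + 36 + 1 = 232
||T||_HS = sqrt(232) = 15.2315

15.2315


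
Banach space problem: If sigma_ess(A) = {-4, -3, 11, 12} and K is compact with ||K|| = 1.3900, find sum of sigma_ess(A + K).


By Weyl's theorem, the essential spectrum is invariant under compact perturbations.
sigma_ess(A + K) = sigma_ess(A) = {-4, -3, 11, 12}
Sum = -4 + -3 + 11 + 12 = 16

16


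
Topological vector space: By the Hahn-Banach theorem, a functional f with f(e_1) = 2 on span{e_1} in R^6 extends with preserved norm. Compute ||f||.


The norm of f is given by ||f|| = sup_{||x||=1} |f(x)|.
On span{e_1}, ||e_1|| = 1, so ||f|| = |f(e_1)| / ||e_1||
= |2| / 1 = 2.0000

2.0000


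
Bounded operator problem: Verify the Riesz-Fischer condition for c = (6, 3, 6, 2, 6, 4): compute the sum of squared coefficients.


sum |c_n|^2 = 6^2 + 3^2 + 6^2 + 2^2 + 6^2 + 4^2
= 36 + 9 + 36 + 4 + 36 + 16
= 137

137


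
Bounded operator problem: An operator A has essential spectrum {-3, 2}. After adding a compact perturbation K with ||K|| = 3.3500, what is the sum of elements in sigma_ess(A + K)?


By Weyl's theorem, the essential spectrum is invariant under compact perturbations.
sigma_ess(A + K) = sigma_ess(A) = {-3, 2}
Sum = -3 + 2 = -1

-1


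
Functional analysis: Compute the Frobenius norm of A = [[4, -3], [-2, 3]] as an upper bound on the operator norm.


||A||_F^2 = sum a_ij^2
= 4^2 + (-3)^2 + (-2)^2 + 3^2
= 16 + 9 + 4 + 9 = 38
||A||_F = sqrt(38) = 6.1644

6.1644


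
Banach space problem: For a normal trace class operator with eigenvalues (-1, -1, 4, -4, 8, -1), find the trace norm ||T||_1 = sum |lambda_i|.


For a normal operator, singular values equal |eigenvalues|.
Trace norm = sum |lambda_i| = 1 + 1 + 4 + 4 + 8 + 1
= 19

19


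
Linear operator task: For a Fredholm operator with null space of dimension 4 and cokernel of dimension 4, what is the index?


The Fredholm index is defined as ind(T) = dim(ker T) - dim(coker T)
= 4 - 4
= 0

0


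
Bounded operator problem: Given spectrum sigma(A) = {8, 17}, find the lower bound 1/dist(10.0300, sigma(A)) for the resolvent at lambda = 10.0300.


dist(10.0300, {8, 17}) = min(|10.0300 - 8|, |10.0300 - 17|)
= min(2.0300, 6.9700) = 2.0300
Resolvent bound = 1/2.0300 = 0.4926

0.4926


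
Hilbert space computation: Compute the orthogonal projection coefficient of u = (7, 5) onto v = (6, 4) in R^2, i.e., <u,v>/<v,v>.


Computing <u,v> = 7*6 + 5*4 = 62
Computing <v,v> = 6^2 + 4^2 = 52
Projection coefficient = 62/52 = 1.1923

1.1923


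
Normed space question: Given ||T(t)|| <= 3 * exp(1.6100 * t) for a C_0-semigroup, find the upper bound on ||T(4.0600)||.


||T(4.0600)|| <= 3 * exp(1.6100 * 4.0600)
= 3 * exp(6.5366)
= 3 * 689.9368
= 2069.8104

2069.8104


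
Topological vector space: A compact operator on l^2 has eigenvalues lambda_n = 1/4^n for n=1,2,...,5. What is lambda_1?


The eigenvalue formula gives lambda_1 = 1/4^1
= 1/4
= 0.2500

0.2500


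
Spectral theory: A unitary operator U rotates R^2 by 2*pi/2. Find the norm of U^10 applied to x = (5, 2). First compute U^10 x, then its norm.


U is a rotation by theta = 2*pi/2
U^10 = rotation by 10*theta = 20*pi/2 = 0*pi/2 (mod 2*pi)
cos(0*pi/2) = 1.0000, sin(0*pi/2) = 0.0000
U^10 x = (1.0000 * 5 - 0.0000 * 2, 0.0000 * 5 + 1.0000 * 2)
= (5.0000, 2.0000)
||U^10 x|| = sqrt(5.0000^2 + 2.0000^2) = sqrt(29.0000) = 5.3852

5.3852


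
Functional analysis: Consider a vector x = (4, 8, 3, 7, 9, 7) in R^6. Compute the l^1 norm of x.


The l^1 norm equals the sum of absolute values of all components.
||x||_1 = 4 + 8 + 3 + 7 + 9 + 7
= 38

38.0000


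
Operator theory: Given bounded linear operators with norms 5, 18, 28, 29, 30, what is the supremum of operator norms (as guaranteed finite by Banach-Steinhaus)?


By the Uniform Boundedness Principle, the supremum of norms is finite.
sup_k ||T_k|| = max(5, 18, 28, 29, 30) = 30

30


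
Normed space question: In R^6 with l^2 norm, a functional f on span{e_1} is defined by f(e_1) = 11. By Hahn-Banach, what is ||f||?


The norm of f is given by ||f|| = sup_{||x||=1} |f(x)|.
On span{e_1}, ||e_1|| = 1, so ||f|| = |f(e_1)| / ||e_1||
= |11| / 1 = 11.0000

11.0000


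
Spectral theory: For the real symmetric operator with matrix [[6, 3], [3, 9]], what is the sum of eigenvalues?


For a self-adjoint (symmetric) matrix, the eigenvalues are real.
The sum of eigenvalues equals the trace of the matrix.
trace = 6 + 9 = 15

15


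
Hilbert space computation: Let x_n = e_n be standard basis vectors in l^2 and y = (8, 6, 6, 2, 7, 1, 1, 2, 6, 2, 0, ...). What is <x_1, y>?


x_1 = e_1 is the standard basis vector with 1 in position 1.
<x_1, y> = y_1 = 8
As n -> infinity, <x_n, y> -> 0, confirming weak convergence of (x_n) to 0.

8


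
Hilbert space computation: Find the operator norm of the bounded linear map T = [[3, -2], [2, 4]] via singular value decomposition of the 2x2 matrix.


A^T A = [[13, 2], [2, 20]]
trace(A^T A) = 33, det(A^T A) = 256
discriminant = 33^2 - 4*256 = 65
Largest eigenvalue of A^T A = (trace + sqrt(disc))/2 = 20.5311
||T|| = sqrt(20.5311) = 4.5311

4.5311


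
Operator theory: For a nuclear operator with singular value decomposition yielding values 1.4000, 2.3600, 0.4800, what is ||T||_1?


The nuclear norm is the sum of all singular values.
||T||_1 = 1.4000 + 2.3600 + 0.4800
= 4.2400

4.2400


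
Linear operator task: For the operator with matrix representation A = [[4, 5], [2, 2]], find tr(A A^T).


trace(A * A^T) = sum of squares of all entries
= 4^2 + 5^2 + 2^2 + 2^2
= 16 + 25 + 4 + 4
= 49

49


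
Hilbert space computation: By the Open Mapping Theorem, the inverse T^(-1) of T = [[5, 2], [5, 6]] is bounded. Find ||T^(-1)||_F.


det(T) = 5*6 - 2*5 = 20
T^(-1) = (1/20) * [[6, -2], [-5, 5]] = [[0.3000, -0.1000], [-0.2500, 0.2500]]
||T^(-1)||_F^2 = 0.3000^2 + (-0.1000)^2 + (-0.2500)^2 + 0.2500^2 = 0.2250
||T^(-1)||_F = sqrt(0.2250) = 0.4743

0.4743


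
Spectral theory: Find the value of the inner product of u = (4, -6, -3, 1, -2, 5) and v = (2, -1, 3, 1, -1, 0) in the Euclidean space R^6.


Computing the standard inner product <u, v> = sum u_i * v_i
= 4*2 + -6*-1 + -3*3 + 1*1 + -2*-1 + 5*0
= 8 + 6 + -9 + 1 + 2 + 0
= 8

8


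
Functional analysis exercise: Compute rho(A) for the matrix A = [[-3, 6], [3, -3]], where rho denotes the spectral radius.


For a 2x2 matrix, eigenvalues satisfy lambda^2 - (trace)*lambda + det = 0
trace = -3 + -3 = -6
det = -3*-3 - 6*3 = -9
discriminant = (-6)^2 - 4*(-9) = 72
spectral radius = max |eigenvalue| = 7.2426

7.2426


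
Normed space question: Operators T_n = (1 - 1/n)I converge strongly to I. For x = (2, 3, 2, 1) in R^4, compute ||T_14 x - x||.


T_14 x - x = (1 - 1/14)x - x = -x/14
||x|| = sqrt(18) = 4.2426
||T_14 x - x|| = ||x||/14 = 4.2426/14 = 0.3030

0.3030


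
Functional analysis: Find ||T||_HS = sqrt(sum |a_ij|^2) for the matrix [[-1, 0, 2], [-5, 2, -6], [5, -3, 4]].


The Hilbert-Schmidt norm is sqrt(sum of squares of all entries).
Sum of squares = (-1)^2 + 0^2 + 2^2 + (-5)^2 + 2^2 + (-6)^2 + 5^2 + (-3)^2 + 4^2
= 1 + 0 + 4 + 25 + 4 + 36 + 25 + 9 + 16 = 120
||T||_HS = sqrt(120) = 10.9545

10.9545


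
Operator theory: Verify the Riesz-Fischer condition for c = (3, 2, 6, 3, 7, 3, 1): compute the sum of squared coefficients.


sum |c_n|^2 = 3^2 + 2^2 + 6^2 + 3^2 + 7^2 + 3^2 + 1^2
= 9 + 4 + 36 + 9 + 49 + 9 + 1
= 117

117


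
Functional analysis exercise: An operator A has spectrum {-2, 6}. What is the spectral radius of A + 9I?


Spectrum of A + 9I = {7, 15}
Spectral radius = max |lambda| over the shifted spectrum
= max(7, 15) = 15

15


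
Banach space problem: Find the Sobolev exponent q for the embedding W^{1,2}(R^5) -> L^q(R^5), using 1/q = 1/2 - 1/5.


Using the Sobolev embedding formula: 1/q = 1/p - k/n
1/q = 1/2 - 1/5 = 3/10
q = 1/(3/10) = 10/3 = 3.3333

3.3333


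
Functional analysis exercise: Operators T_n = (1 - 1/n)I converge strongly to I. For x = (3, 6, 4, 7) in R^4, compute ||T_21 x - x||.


T_21 x - x = (1 - 1/21)x - x = -x/21
||x|| = sqrt(110) = 10.4881
||T_21 x - x|| = ||x||/21 = 10.4881/21 = 0.4994

0.4994


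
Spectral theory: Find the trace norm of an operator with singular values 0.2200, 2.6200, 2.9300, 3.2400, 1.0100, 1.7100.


The nuclear norm is the sum of all singular values.
||T||_1 = 0.2200 + 2.6200 + 2.9300 + 3.2400 + 1.0100 + 1.7100
= 11.7300

11.7300


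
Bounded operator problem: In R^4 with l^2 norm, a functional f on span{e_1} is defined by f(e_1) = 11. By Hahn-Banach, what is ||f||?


The norm of f is given by ||f|| = sup_{||x||=1} |f(x)|.
On span{e_1}, ||e_1|| = 1, so ||f|| = |f(e_1)| / ||e_1||
= |11| / 1 = 11.0000

11.0000


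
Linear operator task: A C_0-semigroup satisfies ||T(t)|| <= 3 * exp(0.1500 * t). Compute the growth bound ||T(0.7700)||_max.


||T(0.7700)|| <= 3 * exp(0.1500 * 0.7700)
= 3 * exp(0.1155)
= 3 * 1.1224
= 3.3673

3.3673


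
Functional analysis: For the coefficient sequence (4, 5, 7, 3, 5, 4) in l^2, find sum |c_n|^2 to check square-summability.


sum |c_n|^2 = 4^2 + 5^2 + 7^2 + 3^2 + 5^2 + 4^2
= 16 + 25 + 49 + 9 + 25 + 16
= 140

140


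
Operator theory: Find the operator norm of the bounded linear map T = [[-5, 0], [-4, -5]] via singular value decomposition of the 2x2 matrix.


A^T A = [[41, 20], [20, 25]]
trace(A^T A) = 66, det(A^T A) = 625
discriminant = 66^2 - 4*625 = 1856
Largest eigenvalue of A^T A = (trace + sqrt(disc))/2 = 54.5407
||T|| = sqrt(54.5407) = 7.3852

7.3852


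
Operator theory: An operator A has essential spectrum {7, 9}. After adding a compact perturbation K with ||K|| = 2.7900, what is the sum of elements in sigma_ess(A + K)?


By Weyl's theorem, the essential spectrum is invariant under compact perturbations.
sigma_ess(A + K) = sigma_ess(A) = {7, 9}
Sum = 7 + 9 = 16

16


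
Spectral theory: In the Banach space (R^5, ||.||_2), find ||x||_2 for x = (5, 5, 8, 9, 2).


The l^2 norm = (sum |x_i|^2)^(1/2)
Sum of 2th powers = 25 + 25 + 64 + 81 + 4 = 199
||x||_2 = (199)^(1/2) = 14.1067

14.1067


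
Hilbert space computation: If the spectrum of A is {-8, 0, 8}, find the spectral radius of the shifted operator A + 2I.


Spectrum of A + 2I = {-6, 2, 10}
Spectral radius = max |lambda| over the shifted spectrum
= max(6, 2, 10) = 10

10


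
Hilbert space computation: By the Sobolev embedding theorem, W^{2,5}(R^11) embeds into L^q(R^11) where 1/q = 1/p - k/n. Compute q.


Using the Sobolev embedding formula: 1/q = 1/p - k/n
1/q = 1/5 - 2/11 = 1/55
q = 1/(1/55) = 55

55.0000


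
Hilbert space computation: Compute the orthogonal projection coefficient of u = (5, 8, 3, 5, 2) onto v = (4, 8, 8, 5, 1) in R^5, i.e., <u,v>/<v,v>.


Computing <u,v> = 5*4 + 8*8 + 3*8 + 5*5 + 2*1 = 135
Computing <v,v> = 4^2 + 8^2 + 8^2 + 5^2 + 1^2 = 170
Projection coefficient = 135/170 = 0.7941

0.7941


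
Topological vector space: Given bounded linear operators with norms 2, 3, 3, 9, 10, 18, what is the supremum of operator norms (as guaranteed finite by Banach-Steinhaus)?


By the Uniform Boundedness Principle, the supremum of norms is finite.
sup_k ||T_k|| = max(2, 3, 3, 9, 10, 18) = 18

18


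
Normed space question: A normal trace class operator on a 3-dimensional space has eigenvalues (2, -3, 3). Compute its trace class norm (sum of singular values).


For a normal operator, singular values equal |eigenvalues|.
Trace norm = sum |lambda_i| = 2 + 3 + 3
= 8

8


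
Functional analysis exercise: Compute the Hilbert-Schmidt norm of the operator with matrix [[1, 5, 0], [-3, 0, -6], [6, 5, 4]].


The Hilbert-Schmidt norm is sqrt(sum of squares of all entries).
Sum of squares = 1^2 + 5^2 + 0^2 + (-3)^2 + 0^2 + (-6)^2 + 6^2 + 5^2 + 4^2
= 1 + 25 + 0 + 9 + 0 + 36 + 36 + 25 + 16 = 148
||T||_HS = sqrt(148) = 12.1655

12.1655


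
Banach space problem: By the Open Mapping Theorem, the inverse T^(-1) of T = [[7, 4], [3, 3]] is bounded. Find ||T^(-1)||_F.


det(T) = 7*3 - 4*3 = 9
T^(-1) = (1/9) * [[3, -4], [-3, 7]] = [[0.3333, -0.4444], [-0.3333, 0.7778]]
||T^(-1)||_F^2 = 0.3333^2 + (-0.4444)^2 + (-0.3333)^2 + 0.7778^2 = 1.0247
||T^(-1)||_F = sqrt(1.0247) = 1.0123

1.0123


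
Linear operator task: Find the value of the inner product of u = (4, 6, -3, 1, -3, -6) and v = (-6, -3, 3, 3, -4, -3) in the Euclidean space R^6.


Computing the standard inner product <u, v> = sum u_i * v_i
= 4*-6 + 6*-3 + -3*3 + 1*3 + -3*-4 + -6*-3
= -24 + -18 + -9 + 3 + 12 + 18
= -18

-18


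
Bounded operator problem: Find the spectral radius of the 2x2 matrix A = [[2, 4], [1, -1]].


For a 2x2 matrix, eigenvalues satisfy lambda^2 - (trace)*lambda + det = 0
trace = 2 + -1 = 1
det = 2*-1 - 4*1 = -6
discriminant = 1^2 - 4*(-6) = 25
spectral radius = max |eigenvalue| = 3.0000

3.0000


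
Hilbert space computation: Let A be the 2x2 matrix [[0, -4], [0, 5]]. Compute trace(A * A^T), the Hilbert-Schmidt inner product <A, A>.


trace(A * A^T) = sum of squares of all entries
= 0^2 + (-4)^2 + 0^2 + 5^2
= 0 + 16 + 0 + 25
= 41

41


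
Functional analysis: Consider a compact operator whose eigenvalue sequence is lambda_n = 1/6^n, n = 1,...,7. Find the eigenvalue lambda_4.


The eigenvalue formula gives lambda_4 = 1/6^4
= 1/1296
= 7.7160e-04

7.7160e-04


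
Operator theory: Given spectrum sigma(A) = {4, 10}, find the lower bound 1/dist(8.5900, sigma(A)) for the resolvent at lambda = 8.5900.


dist(8.5900, {4, 10}) = min(|8.5900 - 4|, |8.5900 - 10|)
= min(4.5900, 1.4100) = 1.4100
Resolvent bound = 1/1.4100 = 0.7092

0.7092


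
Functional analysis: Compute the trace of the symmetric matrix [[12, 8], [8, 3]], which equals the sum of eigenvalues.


For a self-adjoint (symmetric) matrix, the eigenvalues are real.
The sum of eigenvalues equals the trace of the matrix.
trace = 12 + 3 = 15

15


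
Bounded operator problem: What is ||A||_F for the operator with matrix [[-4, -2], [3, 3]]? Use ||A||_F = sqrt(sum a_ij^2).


||A||_F^2 = sum a_ij^2
= (-4)^2 + (-2)^2 + 3^2 + 3^2
= 16 + 4 + 9 + 9 = 38
||A||_F = sqrt(38) = 6.1644

6.1644


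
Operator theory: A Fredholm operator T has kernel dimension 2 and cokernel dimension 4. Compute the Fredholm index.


The Fredholm index is defined as ind(T) = dim(ker T) - dim(coker T)
= 2 - 4
= -2

-2


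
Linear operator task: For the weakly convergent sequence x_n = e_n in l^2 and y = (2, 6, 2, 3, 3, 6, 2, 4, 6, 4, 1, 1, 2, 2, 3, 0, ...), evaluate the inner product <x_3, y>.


x_3 = e_3 is the standard basis vector with 1 in position 3.
<x_3, y> = y_3 = 2
As n -> infinity, <x_n, y> -> 0, confirming weak convergence of (x_n) to 0.

2


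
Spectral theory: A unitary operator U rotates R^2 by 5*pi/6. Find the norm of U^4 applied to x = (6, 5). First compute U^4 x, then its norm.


U is a rotation by theta = 5*pi/6
U^4 = rotation by 4*theta = 20*pi/6 = 8*pi/6 (mod 2*pi)
cos(8*pi/6) = -0.5000, sin(8*pi/6) = -0.8660
U^4 x = (-0.5000 * 6 - -0.8660 * 5, -0.8660 * 6 + -0.5000 * 5)
= (1.3301, -7.6962)
||U^4 x|| = sqrt(1.3301^2 + (-7.6962)^2) = sqrt(61.0000) = 7.8102

7.8102


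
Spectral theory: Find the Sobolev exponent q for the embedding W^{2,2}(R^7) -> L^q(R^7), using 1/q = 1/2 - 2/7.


Using the Sobolev embedding formula: 1/q = 1/p - k/n
1/q = 1/2 - 2/7 = 3/14
q = 1/(3/14) = 14/3 = 4.6667

4.6667


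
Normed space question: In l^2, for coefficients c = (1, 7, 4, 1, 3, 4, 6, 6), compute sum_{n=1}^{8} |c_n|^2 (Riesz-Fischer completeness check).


sum |c_n|^2 = 1^2 + 7^2 + 4^2 + 1^2 + 3^2 + 4^2 + 6^2 + 6^2
= 1 + 49 + 16 + 1 + 9 + 16 + 36 + 36
= 164

164


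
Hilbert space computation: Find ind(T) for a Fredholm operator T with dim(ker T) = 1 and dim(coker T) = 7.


The Fredholm index is defined as ind(T) = dim(ker T) - dim(coker T)
= 1 - 7
= -6

-6


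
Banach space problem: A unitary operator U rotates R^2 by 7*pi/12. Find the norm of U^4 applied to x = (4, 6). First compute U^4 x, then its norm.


U is a rotation by theta = 7*pi/12
U^4 = rotation by 4*theta = 28*pi/12 = 4*pi/12 (mod 2*pi)
cos(4*pi/12) = 0.5000, sin(4*pi/12) = 0.8660
U^4 x = (0.5000 * 4 - 0.8660 * 6, 0.8660 * 4 + 0.5000 * 6)
= (-3.1962, 6.4641)
||U^4 x|| = sqrt((-3.1962)^2 + 6.4641^2) = sqrt(52.0000) = 7.2111

7.2111


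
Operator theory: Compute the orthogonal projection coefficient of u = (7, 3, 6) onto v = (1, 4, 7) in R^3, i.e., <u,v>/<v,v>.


Computing <u,v> = 7*1 + 3*4 + 6*7 = 61
Computing <v,v> = 1^2 + 4^2 + 7^2 = 66
Projection coefficient = 61/66 = 0.9242

0.9242


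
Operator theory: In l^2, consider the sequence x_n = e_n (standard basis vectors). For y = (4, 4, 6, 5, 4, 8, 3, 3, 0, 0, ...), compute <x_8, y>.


x_8 = e_8 is the standard basis vector with 1 in position 8.
<x_8, y> = y_8 = 3
As n -> infinity, <x_n, y> -> 0, confirming weak convergence of (x_n) to 0.

3


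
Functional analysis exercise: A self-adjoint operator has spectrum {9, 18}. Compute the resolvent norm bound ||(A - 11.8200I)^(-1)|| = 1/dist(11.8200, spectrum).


dist(11.8200, {9, 18}) = min(|11.8200 - 9|, |11.8200 - 18|)
= min(2.8200, 6.1800) = 2.8200
Resolvent bound = 1/2.8200 = 0.3546

0.3546


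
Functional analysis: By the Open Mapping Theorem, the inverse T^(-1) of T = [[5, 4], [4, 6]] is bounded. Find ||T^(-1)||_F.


det(T) = 5*6 - 4*4 = 14
T^(-1) = (1/14) * [[6, -4], [-4, 5]] = [[0.4286, -0.2857], [-0.2857, 0.3571]]
||T^(-1)||_F^2 = 0.4286^2 + (-0.2857)^2 + (-0.2857)^2 + 0.3571^2 = 0.4745
||T^(-1)||_F = sqrt(0.4745) = 0.6888

0.6888


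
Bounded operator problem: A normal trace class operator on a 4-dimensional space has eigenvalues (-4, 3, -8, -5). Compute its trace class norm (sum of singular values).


For a normal operator, singular values equal |eigenvalues|.
Trace norm = sum |lambda_i| = 4 + 3 + 8 + 5
= 20

20


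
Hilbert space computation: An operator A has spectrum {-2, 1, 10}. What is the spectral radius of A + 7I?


Spectrum of A + 7I = {5, 8, 17}
Spectral radius = max |lambda| over the shifted spectrum
= max(5, 8, 17) = 17

17


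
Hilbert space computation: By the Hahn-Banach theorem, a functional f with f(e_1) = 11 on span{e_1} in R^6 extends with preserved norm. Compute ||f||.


The norm of f is given by ||f|| = sup_{||x||=1} |f(x)|.
On span{e_1}, ||e_1|| = 1, so ||f|| = |f(e_1)| / ||e_1||
= |11| / 1 = 11.0000

11.0000


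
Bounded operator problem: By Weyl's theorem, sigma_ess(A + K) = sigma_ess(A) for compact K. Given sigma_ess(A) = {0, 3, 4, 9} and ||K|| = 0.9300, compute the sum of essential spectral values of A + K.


By Weyl's theorem, the essential spectrum is invariant under compact perturbations.
sigma_ess(A + K) = sigma_ess(A) = {0, 3, 4, 9}
Sum = 0 + 3 + 4 + 9 = 16

16


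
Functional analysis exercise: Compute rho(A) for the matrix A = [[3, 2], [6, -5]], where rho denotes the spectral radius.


For a 2x2 matrix, eigenvalues satisfy lambda^2 - (trace)*lambda + det = 0
trace = 3 + -5 = -2
det = 3*-5 - 2*6 = -27
discriminant = (-2)^2 - 4*(-27) = 112
spectral radius = max |eigenvalue| = 6.2915

6.2915


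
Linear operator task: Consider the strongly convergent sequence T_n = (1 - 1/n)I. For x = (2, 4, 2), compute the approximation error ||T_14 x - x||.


T_14 x - x = (1 - 1/14)x - x = -x/14
||x|| = sqrt(24) = 4.8990
||T_14 x - x|| = ||x||/14 = 4.8990/14 = 0.3499

0.3499


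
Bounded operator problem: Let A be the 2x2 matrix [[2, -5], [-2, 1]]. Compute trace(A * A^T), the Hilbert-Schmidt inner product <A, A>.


trace(A * A^T) = sum of squares of all entries
= 2^2 + (-5)^2 + (-2)^2 + 1^2
= 4 + 25 + 4 + 1
= 34

34


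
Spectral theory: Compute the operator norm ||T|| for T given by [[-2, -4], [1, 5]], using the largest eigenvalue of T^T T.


A^T A = [[5, 13], [13, 41]]
trace(A^T A) = 46, det(A^T A) = 36
discriminant = 46^2 - 4*36 = 1972
Largest eigenvalue of A^T A = (trace + sqrt(disc))/2 = 45.2036
||T|| = sqrt(45.2036) = 6.7234

6.7234


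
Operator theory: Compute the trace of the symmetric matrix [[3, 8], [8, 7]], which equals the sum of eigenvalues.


For a self-adjoint (symmetric) matrix, the eigenvalues are real.
The sum of eigenvalues equals the trace of the matrix.
trace = 3 + 7 = 10

10


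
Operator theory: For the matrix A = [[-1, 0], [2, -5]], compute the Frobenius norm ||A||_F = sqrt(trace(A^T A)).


||A||_F^2 = sum a_ij^2
= (-1)^2 + 0^2 + 2^2 + (-5)^2
= 1 + 0 + 4 + 25 = 30
||A||_F = sqrt(30) = 5.4772

5.4772


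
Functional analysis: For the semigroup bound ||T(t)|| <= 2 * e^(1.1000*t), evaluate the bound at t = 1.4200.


||T(1.4200)|| <= 2 * exp(1.1000 * 1.4200)
= 2 * exp(1.5620)
= 2 * 4.7683
= 9.5367

9.5367


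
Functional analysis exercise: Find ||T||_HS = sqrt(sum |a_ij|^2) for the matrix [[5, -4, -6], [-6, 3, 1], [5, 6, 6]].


The Hilbert-Schmidt norm is sqrt(sum of squares of all entries).
Sum of squares = 5^2 + (-4)^2 + (-6)^2 + (-6)^2 + 3^2 + 1^2 + 5^2 + 6^2 + 6^2
= 25 + 16 + 36 + 36 + 9 + 1 + 25 + 36 + 36 = 220
||T||_HS = sqrt(220) = 14.8324

14.8324


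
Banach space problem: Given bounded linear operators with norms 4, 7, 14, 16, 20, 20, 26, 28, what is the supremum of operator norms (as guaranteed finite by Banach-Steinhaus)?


By the Uniform Boundedness Principle, the supremum of norms is finite.
sup_k ||T_k|| = max(4, 7, 14, 16, 20, 20, 26, 28) = 28

28


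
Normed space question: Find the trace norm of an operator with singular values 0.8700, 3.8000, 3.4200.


The nuclear norm is the sum of all singular values.
||T||_1 = 0.8700 + 3.8000 + 3.4200
= 8.0900

8.0900


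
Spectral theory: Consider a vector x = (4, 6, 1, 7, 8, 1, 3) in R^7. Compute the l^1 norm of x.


The l^1 norm equals the sum of absolute values of all components.
||x||_1 = 4 + 6 + 1 + 7 + 8 + 1 + 3
= 30

30.0000


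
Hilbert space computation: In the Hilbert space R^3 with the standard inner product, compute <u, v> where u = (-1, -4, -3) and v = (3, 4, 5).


Computing the standard inner product <u, v> = sum u_i * v_i
= -1*3 + -4*4 + -3*5
= -3 + -16 + -15
= -34

-34


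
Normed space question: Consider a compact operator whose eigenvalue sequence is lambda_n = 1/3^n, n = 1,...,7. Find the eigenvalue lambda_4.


The eigenvalue formula gives lambda_4 = 1/3^4
= 1/81
= 0.0123

0.0123


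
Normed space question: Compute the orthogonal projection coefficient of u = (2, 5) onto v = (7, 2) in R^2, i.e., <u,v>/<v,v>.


Computing <u,v> = 2*7 + 5*2 = 24
Computing <v,v> = 7^2 + 2^2 = 53
Projection coefficient = 24/53 = 0.4528

0.4528


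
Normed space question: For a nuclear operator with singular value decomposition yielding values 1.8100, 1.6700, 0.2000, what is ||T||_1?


The nuclear norm is the sum of all singular values.
||T||_1 = 1.8100 + 1.6700 + 0.2000
= 3.6800

3.6800


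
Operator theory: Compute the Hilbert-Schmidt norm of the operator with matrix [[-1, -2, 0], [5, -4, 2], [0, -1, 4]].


The Hilbert-Schmidt norm is sqrt(sum of squares of all entries).
Sum of squares = (-1)^2 + (-2)^2 + 0^2 + 5^2 + (-4)^2 + 2^2 + 0^2 + (-1)^2 + 4^2
= 1 + 4 + 0 + 25 + 16 + 4 + 0 + 1 + 16 = 67
||T||_HS = sqrt(67) = 8.1854

8.1854
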